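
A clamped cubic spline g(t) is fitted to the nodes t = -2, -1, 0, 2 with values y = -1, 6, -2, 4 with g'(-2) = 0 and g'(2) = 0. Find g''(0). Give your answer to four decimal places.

Write M_i for g''(x_i). With h_i = 1, 1, 2 and divided differences Δ_i = 7, -8, 3, the continuity of g' gives the tridiagonal system
  1·M_0 + 4·M_1 + 1·M_2 = 6(Δ_1 - Δ_0) = -90
  1·M_1 + 6·M_2 + 2·M_3 = 6(Δ_2 - Δ_1) = 66
Clamped end conditions give two more equations: 2h_0·M_0 + h_0·M_1 = 6(Δ_0 - g'(-2)) = 42 and h_2·M_2 + 2h_2·M_3 = 6(g'(2) - Δ_2) = -18.
Solving: M_0 = 441/11, M_1 = -420/11, M_2 = 249/11, M_3 = -174/11.

22.6364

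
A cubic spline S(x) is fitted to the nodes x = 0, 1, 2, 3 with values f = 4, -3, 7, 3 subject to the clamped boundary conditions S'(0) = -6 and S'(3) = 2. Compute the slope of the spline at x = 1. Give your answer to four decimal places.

2.9333

Write σ_i for S''(x_i). With h_i = 1, 1, 1 and divided differences Δ_i = -7, 10, -4, the continuity of S' gives the tridiagonal system
  1·σ_0 + 4·σ_1 + 1·σ_2 = 6(Δ_1 - Δ_0) = 102
  1·σ_1 + 4·σ_2 + 1·σ_3 = 6(Δ_2 - Δ_1) = -84
Clamped end conditions give two more equations: 2h_0·σ_0 + h_0·σ_1 = 6(Δ_0 - S'(0)) = -6 and h_2·σ_2 + 2h_2·σ_3 = 6(S'(3) - Δ_2) = 36.
Forward elimination and back-substitution give σ_0 = -358/15, σ_1 = 626/15, σ_2 = -616/15, σ_3 = 578/15.
On [1, 2], S'(x) = b_1 + 2c_1·(x - 1) + 3d_1·(x - 1)² with b_1 = Δ_1 - h_1(2σ_1 + σ_2)/6 = 44/15, c_1 = σ_1/2 = 313/15, d_1 = (σ_2 - σ_1)/(6h_1) = -69/5. So S'(1) = 44/15.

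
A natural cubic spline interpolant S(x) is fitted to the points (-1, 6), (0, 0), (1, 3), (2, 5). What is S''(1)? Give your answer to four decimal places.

-5.2000

With m_i denoting the second derivative at x_i, h_i = 1, 1, 1, and Δ_i = (y_(i+1) − y_i)/h_i = -6, 3, 2:
  1·m_0 + 4·m_1 + 1·m_2 = 6(Δ_1 - Δ_0) = 54
  1·m_1 + 4·m_2 + 1·m_3 = 6(Δ_2 - Δ_1) = -6
Natural end conditions: m_0 = m_3 = 0.
Solving: m_0 = 0, m_1 = 74/5, m_2 = -26/5, m_3 = 0.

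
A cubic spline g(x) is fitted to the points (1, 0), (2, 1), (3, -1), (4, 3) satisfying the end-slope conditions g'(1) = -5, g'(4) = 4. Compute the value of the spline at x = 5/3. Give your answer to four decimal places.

0.3111

Put m_i = g'' at the i-th knot. Here h = (1, 1, 1) and Δ = (1, -2, 4), so the interior equations h_(i-1)·m_(i-1) + 2(h_(i-1)+h_i)·m_i + h_i·m_(i+1) = 6(Δ_i − Δ_(i-1)) read
  1·m_0 + 4·m_1 + 1·m_2 = 6(Δ_1 - Δ_0) = -18
  1·m_1 + 4·m_2 + 1·m_3 = 6(Δ_2 - Δ_1) = 36
Clamped end conditions give two more equations: 2h_0·m_0 + h_0·m_1 = 6(Δ_0 - g'(1)) = 36 and h_2·m_2 + 2h_2·m_3 = 6(g'(4) - Δ_2) = 0.
Solving: m_0 = 126/5, m_1 = -72/5, m_2 = 72/5, m_3 = -36/5.
On [1, 2], g(x) = 0 - 5·(x - 1) + 63/5·(x - 1)² - 33/5·(x - 1)³.
With (x - 1) = 2/3: g(5/3) = 14/45.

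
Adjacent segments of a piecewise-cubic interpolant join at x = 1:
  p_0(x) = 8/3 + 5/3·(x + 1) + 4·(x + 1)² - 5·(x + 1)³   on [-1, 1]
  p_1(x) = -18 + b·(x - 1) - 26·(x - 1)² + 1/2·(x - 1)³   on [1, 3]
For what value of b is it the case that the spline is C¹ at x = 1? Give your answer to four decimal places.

p_0'(x) = 5/3 + 8·(x + 1) - 15·(x + 1)², so p_0'(1) = -127/3. On the right, p_1'(1) = b, so b = -127/3.

-42.3333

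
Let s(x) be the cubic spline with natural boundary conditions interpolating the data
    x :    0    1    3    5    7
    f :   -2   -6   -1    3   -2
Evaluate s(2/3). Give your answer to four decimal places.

Let M_i = s''(x_i). Step sizes h_i = 1, 2, 2, 2; slopes of the chords Δ_i = (y_(i+1) - y_i)/h_i = -4, 5/2, 2, -5/2.
  1·M_0 + 6·M_1 + 2·M_2 = 6(Δ_1 - Δ_0) = 39
  2·M_1 + 8·M_2 + 2·M_3 = 6(Δ_2 - Δ_1) = -3
  2·M_2 + 8·M_3 + 2·M_4 = 6(Δ_3 - Δ_2) = -27
Natural end conditions: M_0 = M_4 = 0.
Forward elimination and back-substitution give M_0 = 0, M_1 = 285/41, M_2 = -111/82, M_3 = -249/82, M_4 = 0.
On [0, 1], s(x) = -2 - 423/82·x + 0·x² + 95/82·x³.
With x = 2/3: s(2/3) = -5641/1107.

-5.0958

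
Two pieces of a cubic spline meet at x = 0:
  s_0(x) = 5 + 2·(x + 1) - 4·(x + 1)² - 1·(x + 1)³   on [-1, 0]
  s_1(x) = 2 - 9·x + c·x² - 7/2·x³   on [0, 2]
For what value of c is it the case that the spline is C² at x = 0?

-7

s_0''(x) = -8 - 6·(x + 1), so s_0''(0) = -14. On the right, s_1''(0) = 2c, so c = -7.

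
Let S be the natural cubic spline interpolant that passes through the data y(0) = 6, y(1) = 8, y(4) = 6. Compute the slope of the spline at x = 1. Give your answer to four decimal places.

1.3333

Write M_i for S''(x_i). With h_i = 1, 3 and divided differences Δ_i = 2, -2/3, the continuity of S' gives the tridiagonal system
  1·M_0 + 8·M_1 + 3·M_2 = 6(Δ_1 - Δ_0) = -16
Natural end conditions: M_0 = M_2 = 0.
Hence M_0 = 0, M_1 = -2, M_2 = 0.
On [1, 4], S'(x) = b_1 + 2c_1·(x - 1) + 3d_1·(x - 1)² with b_1 = Δ_1 - h_1(2M_1 + M_2)/6 = 4/3, c_1 = M_1/2 = -1, d_1 = (M_2 - M_1)/(6h_1) = 1/9. So S'(1) = 4/3.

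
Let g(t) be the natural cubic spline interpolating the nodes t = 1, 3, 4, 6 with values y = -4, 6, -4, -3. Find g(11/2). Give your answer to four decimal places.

With M_i denoting the second derivative at x_i, h_i = 2, 1, 2, and Δ_i = (y_(i+1) − y_i)/h_i = 5, -10, 1/2:
  2·M_0 + 6·M_1 + 1·M_2 = 6(Δ_1 - Δ_0) = -90
  1·M_1 + 6·M_2 + 2·M_3 = 6(Δ_2 - Δ_1) = 63
Natural end conditions: M_0 = M_3 = 0.
Forward elimination and back-substitution give M_0 = 0, M_1 = -603/35, M_2 = 468/35, M_3 = 0.
On [4, 6], g(t) = -4 - 589/70·(t - 4) + 234/35·(t - 4)² - 39/35·(t - 4)³.
With (t - 4) = 3/2: g(11/2) = -299/56.

-5.3393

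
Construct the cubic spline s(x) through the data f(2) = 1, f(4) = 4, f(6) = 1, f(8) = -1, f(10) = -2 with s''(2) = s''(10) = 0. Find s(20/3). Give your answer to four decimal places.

With m_i denoting the second derivative at x_i, h_i = 2, 2, 2, 2, and Δ_i = (y_(i+1) − y_i)/h_i = 3/2, -3/2, -1, -1/2:
  2·m_0 + 8·m_1 + 2·m_2 = 6(Δ_1 - Δ_0) = -18
  2·m_1 + 8·m_2 + 2·m_3 = 6(Δ_2 - Δ_1) = 3
  2·m_2 + 8·m_3 + 2·m_4 = 6(Δ_3 - Δ_2) = 3
Natural end conditions: m_0 = m_4 = 0.
Solving the tridiagonal system: m_0 = 0, m_1 = -279/112, m_2 = 27/28, m_3 = 15/112, m_4 = 0.
On [6, 8], s(x) = 1 - 27/16·(x - 6) + 27/56·(x - 6)² - 31/448·(x - 6)³.
With (x - 6) = 2/3: s(20/3) = 13/189.

0.0688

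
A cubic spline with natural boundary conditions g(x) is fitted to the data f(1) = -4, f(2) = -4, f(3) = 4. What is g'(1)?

With σ_i denoting the second derivative at x_i, h_i = 1, 1, and Δ_i = (y_(i+1) − y_i)/h_i = 0, 8:
  1·σ_0 + 4·σ_1 + 1·σ_2 = 6(Δ_1 - Δ_0) = 48
Natural end conditions: σ_0 = σ_2 = 0.
Solving the tridiagonal system: σ_0 = 0, σ_1 = 12, σ_2 = 0.
On [1, 2], g'(x) = b_0 + 2c_0·(x - 1) + 3d_0·(x - 1)² with b_0 = Δ_0 - h_0(2σ_0 + σ_1)/6 = -2, c_0 = σ_0/2 = 0, d_0 = (σ_1 - σ_0)/(6h_0) = 2. So g'(1) = -2.

-2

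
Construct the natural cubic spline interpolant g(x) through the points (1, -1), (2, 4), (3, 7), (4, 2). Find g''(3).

Put M_i = g'' at the i-th knot. Here h = (1, 1, 1) and Δ = (5, 3, -5), so the interior equations h_(i-1)·M_(i-1) + 2(h_(i-1)+h_i)·M_i + h_i·M_(i+1) = 6(Δ_i − Δ_(i-1)) read
  1·M_0 + 4·M_1 + 1·M_2 = 6(Δ_1 - Δ_0) = -12
  1·M_1 + 4·M_2 + 1·M_3 = 6(Δ_2 - Δ_1) = -48
Natural end conditions: M_0 = M_3 = 0.
Forward elimination and back-substitution give M_0 = 0, M_1 = 0, M_2 = -12, M_3 = 0.

-12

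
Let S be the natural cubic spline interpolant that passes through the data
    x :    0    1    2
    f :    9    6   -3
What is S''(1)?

-9

Write M_i for S''(x_i). With h_i = 1, 1 and divided differences Δ_i = -3, -9, the continuity of S' gives the tridiagonal system
  1·M_0 + 4·M_1 + 1·M_2 = 6(Δ_1 - Δ_0) = -36
Natural end conditions: M_0 = M_2 = 0.
Hence M_0 = 0, M_1 = -9, M_2 = 0.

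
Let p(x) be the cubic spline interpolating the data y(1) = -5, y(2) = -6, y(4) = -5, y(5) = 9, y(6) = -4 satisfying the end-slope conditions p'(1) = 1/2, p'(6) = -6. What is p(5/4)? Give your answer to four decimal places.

With M_i denoting the second derivative at x_i, h_i = 1, 2, 1, 1, and Δ_i = (y_(i+1) − y_i)/h_i = -1, 1/2, 14, -13:
  1·M_0 + 6·M_1 + 2·M_2 = 6(Δ_1 - Δ_0) = 9
  2·M_1 + 6·M_2 + 1·M_3 = 6(Δ_2 - Δ_1) = 81
  1·M_2 + 4·M_3 + 1·M_4 = 6(Δ_3 - Δ_2) = -162
Clamped end conditions give two more equations: 2h_0·M_0 + h_0·M_1 = 6(Δ_0 - p'(1)) = -9 and h_3·M_3 + 2h_3·M_4 = 6(p'(6) - Δ_3) = 42.
Solving the tridiagonal system: M_0 = -67/64, M_1 = -221/32, M_2 = 3295/128, M_3 = -3817/64, M_4 = 6505/128.
On [1, 2], p(x) = -5 + 1/2·(x - 1) - 67/128·(x - 1)² - 125/128·(x - 1)³.
With (x - 1) = 1/4: p(5/4) = -40329/8192.

-4.9230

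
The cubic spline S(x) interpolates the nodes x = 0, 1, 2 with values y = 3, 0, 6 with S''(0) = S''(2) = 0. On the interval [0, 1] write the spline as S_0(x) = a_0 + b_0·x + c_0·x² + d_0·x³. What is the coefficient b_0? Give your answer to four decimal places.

Write M_i for S''(x_i). With h_i = 1, 1 and divided differences Δ_i = -3, 6, the continuity of S' gives the tridiagonal system
  1·M_0 + 4·M_1 + 1·M_2 = 6(Δ_1 - Δ_0) = 54
Natural end conditions: M_0 = M_2 = 0.
Solving the tridiagonal system: M_0 = 0, M_1 = 27/2, M_2 = 0.
On [0, 1], with S_0(x) = a_0 + b_0·x + c_0·x² + d_0·x³: c_0 = M_0/2 = 0, d_0 = (M_1 - M_0)/(6h_0) = 9/4, b_0 = Δ_0 - h_0(2M_0 + M_1)/6 = -21/4.

-5.2500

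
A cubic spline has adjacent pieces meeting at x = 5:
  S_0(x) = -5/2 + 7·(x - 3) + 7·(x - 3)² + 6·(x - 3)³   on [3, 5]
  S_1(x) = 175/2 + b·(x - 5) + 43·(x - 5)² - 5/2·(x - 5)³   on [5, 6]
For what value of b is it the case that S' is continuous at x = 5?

S_0'(x) = 7 + 14·(x - 3) + 18·(x - 3)², so S_0'(5) = 107. On the right, S_1'(5) = b, so b = 107.

107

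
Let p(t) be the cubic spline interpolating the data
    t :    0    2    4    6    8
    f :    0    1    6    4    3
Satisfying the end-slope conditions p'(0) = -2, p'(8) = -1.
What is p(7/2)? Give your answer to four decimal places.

5.2480

Put M_i = p'' at the i-th knot. Here h = (2, 2, 2, 2) and Δ = (1/2, 5/2, -1, -1/2), so the interior equations h_(i-1)·M_(i-1) + 2(h_(i-1)+h_i)·M_i + h_i·M_(i+1) = 6(Δ_i − Δ_(i-1)) read
  2·M_0 + 8·M_1 + 2·M_2 = 6(Δ_1 - Δ_0) = 12
  2·M_1 + 8·M_2 + 2·M_3 = 6(Δ_2 - Δ_1) = -21
  2·M_2 + 8·M_3 + 2·M_4 = 6(Δ_3 - Δ_2) = 3
Clamped end conditions give two more equations: 2h_0·M_0 + h_0·M_1 = 6(Δ_0 - p'(0)) = 15 and h_3·M_3 + 2h_3·M_4 = 6(p'(8) - Δ_3) = -3.
Solving: M_0 = 47/16, M_1 = 13/8, M_2 = -55/16, M_3 = 13/8, M_4 = -25/16.
On [2, 4], p(t) = 1 + 41/16·(t - 2) + 13/16·(t - 2)² - 27/64·(t - 2)³.
With (t - 2) = 3/2: p(7/2) = 2687/512.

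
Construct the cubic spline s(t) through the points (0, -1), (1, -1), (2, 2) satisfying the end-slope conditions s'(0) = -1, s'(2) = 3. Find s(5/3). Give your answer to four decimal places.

0.9074

With m_i denoting the second derivative at x_i, h_i = 1, 1, and Δ_i = (y_(i+1) − y_i)/h_i = 0, 3:
  1·m_0 + 4·m_1 + 1·m_2 = 6(Δ_1 - Δ_0) = 18
Clamped end conditions give two more equations: 2h_0·m_0 + h_0·m_1 = 6(Δ_0 - s'(0)) = 6 and h_1·m_1 + 2h_1·m_2 = 6(s'(2) - Δ_1) = 0.
Hence m_0 = 1/2, m_1 = 5, m_2 = -5/2.
On [1, 2], s(t) = -1 + 7/4·(t - 1) + 5/2·(t - 1)² - 5/4·(t - 1)³.
With (t - 1) = 2/3: s(5/3) = 49/54.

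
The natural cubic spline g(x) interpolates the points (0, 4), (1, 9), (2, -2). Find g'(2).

-15

Write M_i for g''(x_i). With h_i = 1, 1 and divided differences Δ_i = 5, -11, the continuity of g' gives the tridiagonal system
  1·M_0 + 4·M_1 + 1·M_2 = 6(Δ_1 - Δ_0) = -96
Natural end conditions: M_0 = M_2 = 0.
Hence M_0 = 0, M_1 = -24, M_2 = 0.
On [1, 2], g'(x) = b_1 + 2c_1·(x - 1) + 3d_1·(x - 1)² with b_1 = Δ_1 - h_1(2M_1 + M_2)/6 = -3, c_1 = M_1/2 = -12, d_1 = (M_2 - M_1)/(6h_1) = 4. So g'(2) = -15.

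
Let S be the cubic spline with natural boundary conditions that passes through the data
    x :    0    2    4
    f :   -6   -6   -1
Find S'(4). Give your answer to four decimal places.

Let M_i = S''(x_i). Step sizes h_i = 2, 2; slopes of the chords Δ_i = (y_(i+1) - y_i)/h_i = 0, 5/2.
  2·M_0 + 8·M_1 + 2·M_2 = 6(Δ_1 - Δ_0) = 15
Natural end conditions: M_0 = M_2 = 0.
Forward elimination and back-substitution give M_0 = 0, M_1 = 15/8, M_2 = 0.
On [2, 4], S'(x) = b_1 + 2c_1·(x - 2) + 3d_1·(x - 2)² with b_1 = Δ_1 - h_1(2M_1 + M_2)/6 = 5/4, c_1 = M_1/2 = 15/16, d_1 = (M_2 - M_1)/(6h_1) = -5/32. So S'(4) = 25/8.

3.1250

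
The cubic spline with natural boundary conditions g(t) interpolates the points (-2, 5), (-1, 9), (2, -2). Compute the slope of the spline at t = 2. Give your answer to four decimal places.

Put m_i = g'' at the i-th knot. Here h = (1, 3) and Δ = (4, -11/3), so the interior equations h_(i-1)·m_(i-1) + 2(h_(i-1)+h_i)·m_i + h_i·m_(i+1) = 6(Δ_i − Δ_(i-1)) read
  1·m_0 + 8·m_1 + 3·m_2 = 6(Δ_1 - Δ_0) = -46
Natural end conditions: m_0 = m_2 = 0.
Solving: m_0 = 0, m_1 = -23/4, m_2 = 0.
On [-1, 2], g'(t) = b_1 + 2c_1·(t + 1) + 3d_1·(t + 1)² with b_1 = Δ_1 - h_1(2m_1 + m_2)/6 = 25/12, c_1 = m_1/2 = -23/8, d_1 = (m_2 - m_1)/(6h_1) = 23/72. So g'(2) = -157/24.

-6.5417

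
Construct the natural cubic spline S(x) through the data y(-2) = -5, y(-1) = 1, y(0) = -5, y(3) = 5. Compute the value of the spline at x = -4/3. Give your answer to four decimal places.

Write M_i for S''(x_i). With h_i = 1, 1, 3 and divided differences Δ_i = 6, -6, 10/3, the continuity of S' gives the tridiagonal system
  1·M_0 + 4·M_1 + 1·M_2 = 6(Δ_1 - Δ_0) = -72
  1·M_1 + 8·M_2 + 3·M_3 = 6(Δ_2 - Δ_1) = 56
Natural end conditions: M_0 = M_3 = 0.
Hence M_0 = 0, M_1 = -632/31, M_2 = 296/31, M_3 = 0.
On [-2, -1], S(x) = -5 + 874/93·(x + 2) + 0·(x + 2)² - 316/93·(x + 2)³.
With (x + 2) = 2/3: S(-4/3) = 649/2511.

0.2585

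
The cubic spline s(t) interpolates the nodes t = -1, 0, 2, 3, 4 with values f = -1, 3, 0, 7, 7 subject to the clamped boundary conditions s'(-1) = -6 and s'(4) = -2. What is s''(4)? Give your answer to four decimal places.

Put M_i = s'' at the i-th knot. Here h = (1, 2, 1, 1) and Δ = (4, -3/2, 7, 0), so the interior equations h_(i-1)·M_(i-1) + 2(h_(i-1)+h_i)·M_i + h_i·M_(i+1) = 6(Δ_i − Δ_(i-1)) read
  1·M_0 + 6·M_1 + 2·M_2 = 6(Δ_1 - Δ_0) = -33
  2·M_1 + 6·M_2 + 1·M_3 = 6(Δ_2 - Δ_1) = 51
  1·M_2 + 4·M_3 + 1·M_4 = 6(Δ_3 - Δ_2) = -42
Clamped end conditions give two more equations: 2h_0·M_0 + h_0·M_1 = 6(Δ_0 - s'(-1)) = 60 and h_3·M_3 + 2h_3·M_4 = 6(s'(4) - Δ_3) = -12.
Forward elimination and back-substitution give M_0 = 2483/64, M_1 = -563/32, M_2 = 2161/128, M_3 = -967/64, M_4 = 199/128.

1.5547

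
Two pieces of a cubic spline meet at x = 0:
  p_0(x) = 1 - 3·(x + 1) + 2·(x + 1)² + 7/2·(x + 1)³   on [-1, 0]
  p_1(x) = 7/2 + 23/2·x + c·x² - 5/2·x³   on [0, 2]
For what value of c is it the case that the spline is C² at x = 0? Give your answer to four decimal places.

p_0''(x) = 4 + 21·(x + 1), so p_0''(0) = 25. On the right, p_1''(0) = 2c, so c = 25/2.

12.5000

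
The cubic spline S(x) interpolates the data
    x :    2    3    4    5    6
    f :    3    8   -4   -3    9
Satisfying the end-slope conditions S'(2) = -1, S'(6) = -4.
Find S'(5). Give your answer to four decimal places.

13.5179

Let m_i = S''(x_i). Step sizes h_i = 1, 1, 1, 1; slopes of the chords Δ_i = (y_(i+1) - y_i)/h_i = 5, -12, 1, 12.
  1·m_0 + 4·m_1 + 1·m_2 = 6(Δ_1 - Δ_0) = -102
  1·m_1 + 4·m_2 + 1·m_3 = 6(Δ_2 - Δ_1) = 78
  1·m_2 + 4·m_3 + 1·m_4 = 6(Δ_3 - Δ_2) = 66
Clamped end conditions give two more equations: 2h_0·m_0 + h_0·m_1 = 6(Δ_0 - S'(2)) = 36 and h_3·m_3 + 2h_3·m_4 = 6(S'(6) - Δ_3) = -96.
Hence m_0 = 1077/28, m_1 = -573/14, m_2 = 93/4, m_3 = 363/14, m_4 = -1707/28.
On [5, 6], S'(x) = b_3 + 2c_3·(x - 5) + 3d_3·(x - 5)² with b_3 = Δ_3 - h_3(2m_3 + m_4)/6 = 757/56, c_3 = m_3/2 = 363/28, d_3 = (m_4 - m_3)/(6h_3) = -811/56. So S'(5) = 757/56.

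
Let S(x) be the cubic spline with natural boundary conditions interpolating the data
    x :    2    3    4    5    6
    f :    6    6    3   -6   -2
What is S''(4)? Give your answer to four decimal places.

-14.5714

Write m_i for S''(x_i). With h_i = 1, 1, 1, 1 and divided differences Δ_i = 0, -3, -9, 4, the continuity of S' gives the tridiagonal system
  1·m_0 + 4·m_1 + 1·m_2 = 6(Δ_1 - Δ_0) = -18
  1·m_1 + 4·m_2 + 1·m_3 = 6(Δ_2 - Δ_1) = -36
  1·m_2 + 4·m_3 + 1·m_4 = 6(Δ_3 - Δ_2) = 78
Natural end conditions: m_0 = m_4 = 0.
Hence m_0 = 0, m_1 = -6/7, m_2 = -102/7, m_3 = 162/7, m_4 = 0.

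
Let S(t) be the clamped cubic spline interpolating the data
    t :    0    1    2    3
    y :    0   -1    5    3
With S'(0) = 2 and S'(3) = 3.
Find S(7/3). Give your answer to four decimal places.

4.4864

With σ_i denoting the second derivative at x_i, h_i = 1, 1, 1, and Δ_i = (y_(i+1) − y_i)/h_i = -1, 6, -2:
  1·σ_0 + 4·σ_1 + 1·σ_2 = 6(Δ_1 - Δ_0) = 42
  1·σ_1 + 4·σ_2 + 1·σ_3 = 6(Δ_2 - Δ_1) = -48
Clamped end conditions give two more equations: 2h_0·σ_0 + h_0·σ_1 = 6(Δ_0 - S'(0)) = -18 and h_2·σ_2 + 2h_2·σ_3 = 6(S'(3) - Δ_2) = 30.
Solving the tridiagonal system: σ_0 = -296/15, σ_1 = 322/15, σ_2 = -362/15, σ_3 = 406/15.
On [2, 3], S(t) = 5 + 23/15·(t - 2) - 181/15·(t - 2)² + 128/15·(t - 2)³.
With (t - 2) = 1/3: S(7/3) = 1817/405.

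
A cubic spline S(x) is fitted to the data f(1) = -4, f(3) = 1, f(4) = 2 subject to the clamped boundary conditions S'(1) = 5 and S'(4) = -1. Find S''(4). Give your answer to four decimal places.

-6.5000

Let M_i = S''(x_i). Step sizes h_i = 2, 1; slopes of the chords Δ_i = (y_(i+1) - y_i)/h_i = 5/2, 1.
  2·M_0 + 6·M_1 + 1·M_2 = 6(Δ_1 - Δ_0) = -9
Clamped end conditions give two more equations: 2h_0·M_0 + h_0·M_1 = 6(Δ_0 - S'(1)) = -15 and h_1·M_1 + 2h_1·M_2 = 6(S'(4) - Δ_1) = -12.
Solving the tridiagonal system: M_0 = -17/4, M_1 = 1, M_2 = -13/2.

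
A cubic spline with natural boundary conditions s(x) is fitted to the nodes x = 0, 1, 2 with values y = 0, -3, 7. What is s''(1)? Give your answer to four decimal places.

19.5000

Write m_i for s''(x_i). With h_i = 1, 1 and divided differences Δ_i = -3, 10, the continuity of s' gives the tridiagonal system
  1·m_0 + 4·m_1 + 1·m_2 = 6(Δ_1 - Δ_0) = 78
Natural end conditions: m_0 = m_2 = 0.
Hence m_0 = 0, m_1 = 39/2, m_2 = 0.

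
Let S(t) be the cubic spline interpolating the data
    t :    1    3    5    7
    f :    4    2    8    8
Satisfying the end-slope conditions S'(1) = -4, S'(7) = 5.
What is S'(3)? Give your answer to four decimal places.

2.4000

Write m_i for S''(x_i). With h_i = 2, 2, 2 and divided differences Δ_i = -1, 3, 0, the continuity of S' gives the tridiagonal system
  2·m_0 + 8·m_1 + 2·m_2 = 6(Δ_1 - Δ_0) = 24
  2·m_1 + 8·m_2 + 2·m_3 = 6(Δ_2 - Δ_1) = -18
Clamped end conditions give two more equations: 2h_0·m_0 + h_0·m_1 = 6(Δ_0 - S'(1)) = 18 and h_2·m_2 + 2h_2·m_3 = 6(S'(7) - Δ_2) = 30.
Forward elimination and back-substitution give m_0 = 13/5, m_1 = 19/5, m_2 = -29/5, m_3 = 52/5.
On [3, 5], S'(t) = b_1 + 2c_1·(t - 3) + 3d_1·(t - 3)² with b_1 = Δ_1 - h_1(2m_1 + m_2)/6 = 12/5, c_1 = m_1/2 = 19/10, d_1 = (m_2 - m_1)/(6h_1) = -4/5. So S'(3) = 12/5.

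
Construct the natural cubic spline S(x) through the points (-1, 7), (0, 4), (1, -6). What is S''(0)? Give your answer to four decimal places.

-10.5000

Put m_i = S'' at the i-th knot. Here h = (1, 1) and Δ = (-3, -10), so the interior equations h_(i-1)·m_(i-1) + 2(h_(i-1)+h_i)·m_i + h_i·m_(i+1) = 6(Δ_i − Δ_(i-1)) read
  1·m_0 + 4·m_1 + 1·m_2 = 6(Δ_1 - Δ_0) = -42
Natural end conditions: m_0 = m_2 = 0.
Hence m_0 = 0, m_1 = -21/2, m_2 = 0.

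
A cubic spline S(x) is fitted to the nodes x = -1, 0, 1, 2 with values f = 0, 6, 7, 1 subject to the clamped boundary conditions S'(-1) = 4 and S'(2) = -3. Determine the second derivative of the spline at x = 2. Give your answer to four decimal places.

Write M_i for S''(x_i). With h_i = 1, 1, 1 and divided differences Δ_i = 6, 1, -6, the continuity of S' gives the tridiagonal system
  1·M_0 + 4·M_1 + 1·M_2 = 6(Δ_1 - Δ_0) = -30
  1·M_1 + 4·M_2 + 1·M_3 = 6(Δ_2 - Δ_1) = -42
Clamped end conditions give two more equations: 2h_0·M_0 + h_0·M_1 = 6(Δ_0 - S'(-1)) = 12 and h_2·M_2 + 2h_2·M_3 = 6(S'(2) - Δ_2) = 18.
Hence M_0 = 28/3, M_1 = -20/3, M_2 = -38/3, M_3 = 46/3.

15.3333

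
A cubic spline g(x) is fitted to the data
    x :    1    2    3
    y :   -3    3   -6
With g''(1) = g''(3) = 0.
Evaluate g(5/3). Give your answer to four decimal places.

With M_i denoting the second derivative at x_i, h_i = 1, 1, and Δ_i = (y_(i+1) − y_i)/h_i = 6, -9:
  1·M_0 + 4·M_1 + 1·M_2 = 6(Δ_1 - Δ_0) = -90
Natural end conditions: M_0 = M_2 = 0.
Solving the tridiagonal system: M_0 = 0, M_1 = -45/2, M_2 = 0.
On [1, 2], g(x) = -3 + 39/4·(x - 1) + 0·(x - 1)² - 15/4·(x - 1)³.
With (x - 1) = 2/3: g(5/3) = 43/18.

2.3889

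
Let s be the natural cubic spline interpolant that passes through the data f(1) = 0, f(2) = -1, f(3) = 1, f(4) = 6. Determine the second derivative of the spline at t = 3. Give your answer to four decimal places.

With m_i denoting the second derivative at x_i, h_i = 1, 1, 1, and Δ_i = (y_(i+1) − y_i)/h_i = -1, 2, 5:
  1·m_0 + 4·m_1 + 1·m_2 = 6(Δ_1 - Δ_0) = 18
  1·m_1 + 4·m_2 + 1·m_3 = 6(Δ_2 - Δ_1) = 18
Natural end conditions: m_0 = m_3 = 0.
Solving the tridiagonal system: m_0 = 0, m_1 = 18/5, m_2 = 18/5, m_3 = 0.

3.6000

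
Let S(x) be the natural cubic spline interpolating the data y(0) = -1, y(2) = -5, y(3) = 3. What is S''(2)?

10

Write σ_i for S''(x_i). With h_i = 2, 1 and divided differences Δ_i = -2, 8, the continuity of S' gives the tridiagonal system
  2·σ_0 + 6·σ_1 + 1·σ_2 = 6(Δ_1 - Δ_0) = 60
Natural end conditions: σ_0 = σ_2 = 0.
Forward elimination and back-substitution give σ_0 = 0, σ_1 = 10, σ_2 = 0.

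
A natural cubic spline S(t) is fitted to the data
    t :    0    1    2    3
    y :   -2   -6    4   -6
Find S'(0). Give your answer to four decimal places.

With m_i denoting the second derivative at x_i, h_i = 1, 1, 1, and Δ_i = (y_(i+1) − y_i)/h_i = -4, 10, -10:
  1·m_0 + 4·m_1 + 1·m_2 = 6(Δ_1 - Δ_0) = 84
  1·m_1 + 4·m_2 + 1·m_3 = 6(Δ_2 - Δ_1) = -120
Natural end conditions: m_0 = m_3 = 0.
Hence m_0 = 0, m_1 = 152/5, m_2 = -188/5, m_3 = 0.
On [0, 1], S'(t) = b_0 + 2c_0·t + 3d_0·t² with b_0 = Δ_0 - h_0(2m_0 + m_1)/6 = -136/15, c_0 = m_0/2 = 0, d_0 = (m_1 - m_0)/(6h_0) = 76/15. So S'(0) = -136/15.

-9.0667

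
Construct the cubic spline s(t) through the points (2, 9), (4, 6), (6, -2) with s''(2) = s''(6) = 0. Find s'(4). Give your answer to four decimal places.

Write m_i for s''(x_i). With h_i = 2, 2 and divided differences Δ_i = -3/2, -4, the continuity of s' gives the tridiagonal system
  2·m_0 + 8·m_1 + 2·m_2 = 6(Δ_1 - Δ_0) = -15
Natural end conditions: m_0 = m_2 = 0.
Solving the tridiagonal system: m_0 = 0, m_1 = -15/8, m_2 = 0.
On [4, 6], s'(t) = b_1 + 2c_1·(t - 4) + 3d_1·(t - 4)² with b_1 = Δ_1 - h_1(2m_1 + m_2)/6 = -11/4, c_1 = m_1/2 = -15/16, d_1 = (m_2 - m_1)/(6h_1) = 5/32. So s'(4) = -11/4.

-2.7500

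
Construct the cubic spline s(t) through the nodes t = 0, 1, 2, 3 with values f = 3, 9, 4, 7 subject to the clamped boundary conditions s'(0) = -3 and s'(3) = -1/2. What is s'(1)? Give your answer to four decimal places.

Write M_i for s''(x_i). With h_i = 1, 1, 1 and divided differences Δ_i = 6, -5, 3, the continuity of s' gives the tridiagonal system
  1·M_0 + 4·M_1 + 1·M_2 = 6(Δ_1 - Δ_0) = -66
  1·M_1 + 4·M_2 + 1·M_3 = 6(Δ_2 - Δ_1) = 48
Clamped end conditions give two more equations: 2h_0·M_0 + h_0·M_1 = 6(Δ_0 - s'(0)) = 54 and h_2·M_2 + 2h_2·M_3 = 6(s'(3) - Δ_2) = -21.
Solving: M_0 = 661/15, M_1 = -512/15, M_2 = 397/15, M_3 = -356/15.
On [1, 2], s'(t) = b_1 + 2c_1·(t - 1) + 3d_1·(t - 1)² with b_1 = Δ_1 - h_1(2M_1 + M_2)/6 = 59/30, c_1 = M_1/2 = -256/15, d_1 = (M_2 - M_1)/(6h_1) = 101/10. So s'(1) = 59/30.

1.9667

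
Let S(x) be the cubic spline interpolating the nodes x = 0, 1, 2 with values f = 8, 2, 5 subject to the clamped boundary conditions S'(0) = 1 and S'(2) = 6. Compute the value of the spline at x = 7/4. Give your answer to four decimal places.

With σ_i denoting the second derivative at x_i, h_i = 1, 1, and Δ_i = (y_(i+1) − y_i)/h_i = -6, 3:
  1·σ_0 + 4·σ_1 + 1·σ_2 = 6(Δ_1 - Δ_0) = 54
Clamped end conditions give two more equations: 2h_0·σ_0 + h_0·σ_1 = 6(Δ_0 - S'(0)) = -42 and h_1·σ_1 + 2h_1·σ_2 = 6(S'(2) - Δ_1) = 18.
Solving the tridiagonal system: σ_0 = -32, σ_1 = 22, σ_2 = -2.
On [1, 2], S(x) = 2 - 4·(x - 1) + 11·(x - 1)² - 4·(x - 1)³.
With (x - 1) = 3/4: S(7/4) = 7/2.

3.5000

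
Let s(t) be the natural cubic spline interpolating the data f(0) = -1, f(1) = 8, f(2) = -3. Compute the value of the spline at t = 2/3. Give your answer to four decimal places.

6.8519

Let M_i = s''(x_i). Step sizes h_i = 1, 1; slopes of the chords Δ_i = (y_(i+1) - y_i)/h_i = 9, -11.
  1·M_0 + 4·M_1 + 1·M_2 = 6(Δ_1 - Δ_0) = -120
Natural end conditions: M_0 = M_2 = 0.
Hence M_0 = 0, M_1 = -30, M_2 = 0.
On [0, 1], s(t) = -1 + 14·t + 0·t² - 5·t³.
With t = 2/3: s(2/3) = 185/27.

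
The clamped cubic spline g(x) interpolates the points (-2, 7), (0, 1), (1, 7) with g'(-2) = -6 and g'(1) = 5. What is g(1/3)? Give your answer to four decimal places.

2.7531

Write σ_i for g''(x_i). With h_i = 2, 1 and divided differences Δ_i = -3, 6, the continuity of g' gives the tridiagonal system
  2·σ_0 + 6·σ_1 + 1·σ_2 = 6(Δ_1 - Δ_0) = 54
Clamped end conditions give two more equations: 2h_0·σ_0 + h_0·σ_1 = 6(Δ_0 - g'(-2)) = 18 and h_1·σ_1 + 2h_1·σ_2 = 6(g'(1) - Δ_1) = -6.
Solving: σ_0 = -5/6, σ_1 = 32/3, σ_2 = -25/3.
On [0, 1], g(x) = 1 + 23/6·x + 16/3·x² - 19/6·x³.
With x = 1/3: g(1/3) = 223/81.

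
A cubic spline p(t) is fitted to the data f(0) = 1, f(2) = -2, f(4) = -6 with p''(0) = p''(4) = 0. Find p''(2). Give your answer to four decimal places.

With M_i denoting the second derivative at x_i, h_i = 2, 2, and Δ_i = (y_(i+1) − y_i)/h_i = -3/2, -2:
  2·M_0 + 8·M_1 + 2·M_2 = 6(Δ_1 - Δ_0) = -3
Natural end conditions: M_0 = M_2 = 0.
Hence M_0 = 0, M_1 = -3/8, M_2 = 0.

-0.3750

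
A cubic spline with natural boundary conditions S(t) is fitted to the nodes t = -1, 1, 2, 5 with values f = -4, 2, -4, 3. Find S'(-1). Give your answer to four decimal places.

Write σ_i for S''(x_i). With h_i = 2, 1, 3 and divided differences Δ_i = 3, -6, 7/3, the continuity of S' gives the tridiagonal system
  2·σ_0 + 6·σ_1 + 1·σ_2 = 6(Δ_1 - Δ_0) = -54
  1·σ_1 + 8·σ_2 + 3·σ_3 = 6(Δ_2 - Δ_1) = 50
Natural end conditions: σ_0 = σ_3 = 0.
Hence σ_0 = 0, σ_1 = -482/47, σ_2 = 354/47, σ_3 = 0.
On [-1, 1], S'(t) = b_0 + 2c_0·(t + 1) + 3d_0·(t + 1)² with b_0 = Δ_0 - h_0(2σ_0 + σ_1)/6 = 905/141, c_0 = σ_0/2 = 0, d_0 = (σ_1 - σ_0)/(6h_0) = -241/282. So S'(-1) = 905/141.

6.4184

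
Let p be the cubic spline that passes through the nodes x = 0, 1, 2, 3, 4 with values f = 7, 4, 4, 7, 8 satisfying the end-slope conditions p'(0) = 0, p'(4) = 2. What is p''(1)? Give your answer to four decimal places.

With M_i denoting the second derivative at x_i, h_i = 1, 1, 1, 1, and Δ_i = (y_(i+1) − y_i)/h_i = -3, 0, 3, 1:
  1·M_0 + 4·M_1 + 1·M_2 = 6(Δ_1 - Δ_0) = 18
  1·M_1 + 4·M_2 + 1·M_3 = 6(Δ_2 - Δ_1) = 18
  1·M_2 + 4·M_3 + 1·M_4 = 6(Δ_3 - Δ_2) = -12
Clamped end conditions give two more equations: 2h_0·M_0 + h_0·M_1 = 6(Δ_0 - p'(0)) = -18 and h_3·M_3 + 2h_3·M_4 = 6(p'(4) - Δ_3) = 6.
Hence M_0 = -49/4, M_1 = 13/2, M_2 = 17/4, M_3 = -11/2, M_4 = 23/4.

6.5000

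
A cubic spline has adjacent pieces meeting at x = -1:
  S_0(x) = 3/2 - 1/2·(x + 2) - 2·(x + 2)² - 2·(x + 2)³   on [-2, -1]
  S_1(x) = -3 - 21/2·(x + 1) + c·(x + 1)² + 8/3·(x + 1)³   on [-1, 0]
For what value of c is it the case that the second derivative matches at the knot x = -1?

S_0''(x) = -4 - 12·(x + 2), so S_0''(-1) = -16. On the right, S_1''(-1) = 2c, so c = -8.

-8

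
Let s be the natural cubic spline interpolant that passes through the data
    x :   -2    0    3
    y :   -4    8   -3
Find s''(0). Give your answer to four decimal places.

Write M_i for s''(x_i). With h_i = 2, 3 and divided differences Δ_i = 6, -11/3, the continuity of s' gives the tridiagonal system
  2·M_0 + 10·M_1 + 3·M_2 = 6(Δ_1 - Δ_0) = -58
Natural end conditions: M_0 = M_2 = 0.
Forward elimination and back-substitution give M_0 = 0, M_1 = -29/5, M_2 = 0.

-5.8000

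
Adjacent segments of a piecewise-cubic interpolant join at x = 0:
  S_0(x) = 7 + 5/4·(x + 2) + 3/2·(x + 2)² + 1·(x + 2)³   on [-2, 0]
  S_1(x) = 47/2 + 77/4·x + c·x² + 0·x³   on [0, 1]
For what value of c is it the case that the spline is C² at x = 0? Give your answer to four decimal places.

S_0''(x) = 3 + 6·(x + 2), so S_0''(0) = 15. On the right, S_1''(0) = 2c, so c = 15/2.

7.5000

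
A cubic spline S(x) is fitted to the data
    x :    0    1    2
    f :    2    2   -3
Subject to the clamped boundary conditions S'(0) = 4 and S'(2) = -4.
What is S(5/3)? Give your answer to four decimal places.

-1.3889

Write M_i for S''(x_i). With h_i = 1, 1 and divided differences Δ_i = 0, -5, the continuity of S' gives the tridiagonal system
  1·M_0 + 4·M_1 + 1·M_2 = 6(Δ_1 - Δ_0) = -30
Clamped end conditions give two more equations: 2h_0·M_0 + h_0·M_1 = 6(Δ_0 - S'(0)) = -24 and h_1·M_1 + 2h_1·M_2 = 6(S'(2) - Δ_1) = 6.
Solving: M_0 = -17/2, M_1 = -7, M_2 = 13/2.
On [1, 2], S(x) = 2 - 15/4·(x - 1) - 7/2·(x - 1)² + 9/4·(x - 1)³.
With (x - 1) = 2/3: S(5/3) = -25/18.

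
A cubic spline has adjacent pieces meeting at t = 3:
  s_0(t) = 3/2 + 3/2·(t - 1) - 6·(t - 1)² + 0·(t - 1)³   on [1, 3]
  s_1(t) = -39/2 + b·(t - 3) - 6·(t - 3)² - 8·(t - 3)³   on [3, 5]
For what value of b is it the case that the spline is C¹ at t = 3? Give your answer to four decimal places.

-22.5000

s_0'(t) = 3/2 - 12·(t - 1) + 0·(t - 1)², so s_0'(3) = -45/2. On the right, s_1'(3) = b, so b = -45/2.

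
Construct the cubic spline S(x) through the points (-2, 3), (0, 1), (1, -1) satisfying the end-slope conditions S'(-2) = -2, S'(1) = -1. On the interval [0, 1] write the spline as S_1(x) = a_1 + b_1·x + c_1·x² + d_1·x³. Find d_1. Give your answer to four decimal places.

Let σ_i = S''(x_i). Step sizes h_i = 2, 1; slopes of the chords Δ_i = (y_(i+1) - y_i)/h_i = -1, -2.
  2·σ_0 + 6·σ_1 + 1·σ_2 = 6(Δ_1 - Δ_0) = -6
Clamped end conditions give two more equations: 2h_0·σ_0 + h_0·σ_1 = 6(Δ_0 - S'(-2)) = 6 and h_1·σ_1 + 2h_1·σ_2 = 6(S'(1) - Δ_1) = 6.
Hence σ_0 = 17/6, σ_1 = -8/3, σ_2 = 13/3.
On [0, 1], with S_1(x) = a_1 + b_1·x + c_1·x² + d_1·x³: c_1 = σ_1/2 = -4/3, d_1 = (σ_2 - σ_1)/(6h_1) = 7/6, b_1 = Δ_1 - h_1(2σ_1 + σ_2)/6 = -11/6.

1.1667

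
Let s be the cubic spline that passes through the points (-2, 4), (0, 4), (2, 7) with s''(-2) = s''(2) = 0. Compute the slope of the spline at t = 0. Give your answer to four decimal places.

Put m_i = s'' at the i-th knot. Here h = (2, 2) and Δ = (0, 3/2), so the interior equations h_(i-1)·m_(i-1) + 2(h_(i-1)+h_i)·m_i + h_i·m_(i+1) = 6(Δ_i − Δ_(i-1)) read
  2·m_0 + 8·m_1 + 2·m_2 = 6(Δ_1 - Δ_0) = 9
Natural end conditions: m_0 = m_2 = 0.
Forward elimination and back-substitution give m_0 = 0, m_1 = 9/8, m_2 = 0.
On [0, 2], s'(t) = b_1 + 2c_1·t + 3d_1·t² with b_1 = Δ_1 - h_1(2m_1 + m_2)/6 = 3/4, c_1 = m_1/2 = 9/16, d_1 = (m_2 - m_1)/(6h_1) = -3/32. So s'(0) = 3/4.

0.7500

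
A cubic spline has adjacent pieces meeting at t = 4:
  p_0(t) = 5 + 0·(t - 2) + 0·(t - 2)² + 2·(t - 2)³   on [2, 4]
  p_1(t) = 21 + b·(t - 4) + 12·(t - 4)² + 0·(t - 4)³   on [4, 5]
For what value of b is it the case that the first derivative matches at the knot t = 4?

p_0'(t) = 0 + 0·(t - 2) + 6·(t - 2)², so p_0'(4) = 24. On the right, p_1'(4) = b, so b = 24.

24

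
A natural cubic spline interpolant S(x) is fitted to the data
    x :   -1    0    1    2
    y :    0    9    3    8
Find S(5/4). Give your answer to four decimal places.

2.9594

Put m_i = S'' at the i-th knot. Here h = (1, 1, 1) and Δ = (9, -6, 5), so the interior equations h_(i-1)·m_(i-1) + 2(h_(i-1)+h_i)·m_i + h_i·m_(i+1) = 6(Δ_i − Δ_(i-1)) read
  1·m_0 + 4·m_1 + 1·m_2 = 6(Δ_1 - Δ_0) = -90
  1·m_1 + 4·m_2 + 1·m_3 = 6(Δ_2 - Δ_1) = 66
Natural end conditions: m_0 = m_3 = 0.
Solving the tridiagonal system: m_0 = 0, m_1 = -142/5, m_2 = 118/5, m_3 = 0.
On [1, 2], S(x) = 3 - 43/15·(x - 1) + 59/5·(x - 1)² - 59/15·(x - 1)³.
With (x - 1) = 1/4: S(5/4) = 947/320.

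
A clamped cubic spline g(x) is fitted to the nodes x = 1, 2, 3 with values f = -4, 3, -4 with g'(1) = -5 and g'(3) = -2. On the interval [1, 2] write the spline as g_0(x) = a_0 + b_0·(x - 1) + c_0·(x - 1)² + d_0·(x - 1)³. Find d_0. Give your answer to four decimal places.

-17.2500

Write σ_i for g''(x_i). With h_i = 1, 1 and divided differences Δ_i = 7, -7, the continuity of g' gives the tridiagonal system
  1·σ_0 + 4·σ_1 + 1·σ_2 = 6(Δ_1 - Δ_0) = -84
Clamped end conditions give two more equations: 2h_0·σ_0 + h_0·σ_1 = 6(Δ_0 - g'(1)) = 72 and h_1·σ_1 + 2h_1·σ_2 = 6(g'(3) - Δ_1) = 30.
Solving the tridiagonal system: σ_0 = 117/2, σ_1 = -45, σ_2 = 75/2.
On [1, 2], with g_0(x) = a_0 + b_0·(x - 1) + c_0·(x - 1)² + d_0·(x - 1)³: c_0 = σ_0/2 = 117/4, d_0 = (σ_1 - σ_0)/(6h_0) = -69/4, b_0 = Δ_0 - h_0(2σ_0 + σ_1)/6 = -5.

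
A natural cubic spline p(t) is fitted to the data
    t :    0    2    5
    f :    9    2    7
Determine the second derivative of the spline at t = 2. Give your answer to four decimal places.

3.1000

With σ_i denoting the second derivative at x_i, h_i = 2, 3, and Δ_i = (y_(i+1) − y_i)/h_i = -7/2, 5/3:
  2·σ_0 + 10·σ_1 + 3·σ_2 = 6(Δ_1 - Δ_0) = 31
Natural end conditions: σ_0 = σ_2 = 0.
Solving the tridiagonal system: σ_0 = 0, σ_1 = 31/10, σ_2 = 0.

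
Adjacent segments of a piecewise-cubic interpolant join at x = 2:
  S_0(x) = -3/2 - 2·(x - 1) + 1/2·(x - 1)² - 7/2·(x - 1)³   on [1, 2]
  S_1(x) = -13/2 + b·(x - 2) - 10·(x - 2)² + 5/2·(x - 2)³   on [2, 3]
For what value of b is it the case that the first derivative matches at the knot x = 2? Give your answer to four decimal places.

-11.5000

S_0'(x) = -2 + 1·(x - 1) - 21/2·(x - 1)², so S_0'(2) = -23/2. On the right, S_1'(2) = b, so b = -23/2.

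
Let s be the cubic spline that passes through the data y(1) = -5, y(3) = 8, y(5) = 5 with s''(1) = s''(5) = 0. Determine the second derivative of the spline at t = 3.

Write M_i for s''(x_i). With h_i = 2, 2 and divided differences Δ_i = 13/2, -3/2, the continuity of s' gives the tridiagonal system
  2·M_0 + 8·M_1 + 2·M_2 = 6(Δ_1 - Δ_0) = -48
Natural end conditions: M_0 = M_2 = 0.
Solving: M_0 = 0, M_1 = -6, M_2 = 0.

-6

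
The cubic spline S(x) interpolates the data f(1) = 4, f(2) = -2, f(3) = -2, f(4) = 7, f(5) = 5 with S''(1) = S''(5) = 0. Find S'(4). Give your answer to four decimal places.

4.9643

Write σ_i for S''(x_i). With h_i = 1, 1, 1, 1 and divided differences Δ_i = -6, 0, 9, -2, the continuity of S' gives the tridiagonal system
  1·σ_0 + 4·σ_1 + 1·σ_2 = 6(Δ_1 - Δ_0) = 36
  1·σ_1 + 4·σ_2 + 1·σ_3 = 6(Δ_2 - Δ_1) = 54
  1·σ_2 + 4·σ_3 + 1·σ_4 = 6(Δ_3 - Δ_2) = -66
Natural end conditions: σ_0 = σ_4 = 0.
Solving the tridiagonal system: σ_0 = 0, σ_1 = 129/28, σ_2 = 123/7, σ_3 = -585/28, σ_4 = 0.
On [4, 5], S'(x) = b_3 + 2c_3·(x - 4) + 3d_3·(x - 4)² with b_3 = Δ_3 - h_3(2σ_3 + σ_4)/6 = 139/28, c_3 = σ_3/2 = -585/56, d_3 = (σ_4 - σ_3)/(6h_3) = 195/56. So S'(4) = 139/28.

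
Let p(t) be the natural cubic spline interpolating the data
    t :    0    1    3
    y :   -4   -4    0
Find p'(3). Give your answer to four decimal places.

With σ_i denoting the second derivative at x_i, h_i = 1, 2, and Δ_i = (y_(i+1) − y_i)/h_i = 0, 2:
  1·σ_0 + 6·σ_1 + 2·σ_2 = 6(Δ_1 - Δ_0) = 12
Natural end conditions: σ_0 = σ_2 = 0.
Solving the tridiagonal system: σ_0 = 0, σ_1 = 2, σ_2 = 0.
On [1, 3], p'(t) = b_1 + 2c_1·(t - 1) + 3d_1·(t - 1)² with b_1 = Δ_1 - h_1(2σ_1 + σ_2)/6 = 2/3, c_1 = σ_1/2 = 1, d_1 = (σ_2 - σ_1)/(6h_1) = -1/6. So p'(3) = 8/3.

2.6667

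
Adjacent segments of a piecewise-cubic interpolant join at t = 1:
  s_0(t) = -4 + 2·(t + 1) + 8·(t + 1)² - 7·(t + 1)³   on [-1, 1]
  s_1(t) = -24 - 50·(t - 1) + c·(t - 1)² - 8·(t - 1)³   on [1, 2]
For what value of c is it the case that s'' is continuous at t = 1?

s_0''(t) = 16 - 42·(t + 1), so s_0''(1) = -68. On the right, s_1''(1) = 2c, so c = -34.

-34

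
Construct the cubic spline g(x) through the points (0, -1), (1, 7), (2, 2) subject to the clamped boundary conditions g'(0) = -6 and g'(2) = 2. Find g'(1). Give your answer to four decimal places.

Let M_i = g''(x_i). Step sizes h_i = 1, 1; slopes of the chords Δ_i = (y_(i+1) - y_i)/h_i = 8, -5.
  1·M_0 + 4·M_1 + 1·M_2 = 6(Δ_1 - Δ_0) = -78
Clamped end conditions give two more equations: 2h_0·M_0 + h_0·M_1 = 6(Δ_0 - g'(0)) = 84 and h_1·M_1 + 2h_1·M_2 = 6(g'(2) - Δ_1) = 42.
Forward elimination and back-substitution give M_0 = 131/2, M_1 = -47, M_2 = 89/2.
On [1, 2], g'(x) = b_1 + 2c_1·(x - 1) + 3d_1·(x - 1)² with b_1 = Δ_1 - h_1(2M_1 + M_2)/6 = 13/4, c_1 = M_1/2 = -47/2, d_1 = (M_2 - M_1)/(6h_1) = 61/4. So g'(1) = 13/4.

3.2500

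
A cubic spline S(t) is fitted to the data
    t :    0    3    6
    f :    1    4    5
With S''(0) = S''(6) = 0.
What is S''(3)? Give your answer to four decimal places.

Put M_i = S'' at the i-th knot. Here h = (3, 3) and Δ = (1, 1/3), so the interior equations h_(i-1)·M_(i-1) + 2(h_(i-1)+h_i)·M_i + h_i·M_(i+1) = 6(Δ_i − Δ_(i-1)) read
  3·M_0 + 12·M_1 + 3·M_2 = 6(Δ_1 - Δ_0) = -4
Natural end conditions: M_0 = M_2 = 0.
Solving: M_0 = 0, M_1 = -1/3, M_2 = 0.

-0.3333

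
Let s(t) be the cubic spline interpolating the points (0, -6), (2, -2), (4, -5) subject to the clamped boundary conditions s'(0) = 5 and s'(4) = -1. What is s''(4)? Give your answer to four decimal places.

Put m_i = s'' at the i-th knot. Here h = (2, 2) and Δ = (2, -3/2), so the interior equations h_(i-1)·m_(i-1) + 2(h_(i-1)+h_i)·m_i + h_i·m_(i+1) = 6(Δ_i − Δ_(i-1)) read
  2·m_0 + 8·m_1 + 2·m_2 = 6(Δ_1 - Δ_0) = -21
Clamped end conditions give two more equations: 2h_0·m_0 + h_0·m_1 = 6(Δ_0 - s'(0)) = -18 and h_1·m_1 + 2h_1·m_2 = 6(s'(4) - Δ_1) = 3.
Forward elimination and back-substitution give m_0 = -27/8, m_1 = -9/4, m_2 = 15/8.

1.8750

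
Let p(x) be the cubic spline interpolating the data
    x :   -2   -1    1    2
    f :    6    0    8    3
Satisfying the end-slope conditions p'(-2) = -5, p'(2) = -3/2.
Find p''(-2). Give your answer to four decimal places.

Put m_i = p'' at the i-th knot. Here h = (1, 2, 1) and Δ = (-6, 4, -5), so the interior equations h_(i-1)·m_(i-1) + 2(h_(i-1)+h_i)·m_i + h_i·m_(i+1) = 6(Δ_i − Δ_(i-1)) read
  1·m_0 + 6·m_1 + 2·m_2 = 6(Δ_1 - Δ_0) = 60
  2·m_1 + 6·m_2 + 1·m_3 = 6(Δ_2 - Δ_1) = -54
Clamped end conditions give two more equations: 2h_0·m_0 + h_0·m_1 = 6(Δ_0 - p'(-2)) = -6 and h_2·m_2 + 2h_2·m_3 = 6(p'(2) - Δ_2) = 21.
Hence m_0 = -422/35, m_1 = 634/35, m_2 = -641/35, m_3 = 688/35.

-12.0571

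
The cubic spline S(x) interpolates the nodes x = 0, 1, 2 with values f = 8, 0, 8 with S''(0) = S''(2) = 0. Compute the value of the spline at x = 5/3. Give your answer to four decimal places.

4.1481

Let m_i = S''(x_i). Step sizes h_i = 1, 1; slopes of the chords Δ_i = (y_(i+1) - y_i)/h_i = -8, 8.
  1·m_0 + 4·m_1 + 1·m_2 = 6(Δ_1 - Δ_0) = 96
Natural end conditions: m_0 = m_2 = 0.
Hence m_0 = 0, m_1 = 24, m_2 = 0.
On [1, 2], S(x) = 0 + 0·(x - 1) + 12·(x - 1)² - 4·(x - 1)³.
With (x - 1) = 2/3: S(5/3) = 112/27.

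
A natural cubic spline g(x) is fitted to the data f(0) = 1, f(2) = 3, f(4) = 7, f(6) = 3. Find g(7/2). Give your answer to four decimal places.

Put M_i = g'' at the i-th knot. Here h = (2, 2, 2) and Δ = (1, 2, -2), so the interior equations h_(i-1)·M_(i-1) + 2(h_(i-1)+h_i)·M_i + h_i·M_(i+1) = 6(Δ_i − Δ_(i-1)) read
  2·M_0 + 8·M_1 + 2·M_2 = 6(Δ_1 - Δ_0) = 6
  2·M_1 + 8·M_2 + 2·M_3 = 6(Δ_2 - Δ_1) = -24
Natural end conditions: M_0 = M_3 = 0.
Hence M_0 = 0, M_1 = 8/5, M_2 = -17/5, M_3 = 0.
On [2, 4], g(x) = 3 + 31/15·(x - 2) + 4/5·(x - 2)² - 5/12·(x - 2)³.
With (x - 2) = 3/2: g(7/2) = 1039/160.

6.4938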